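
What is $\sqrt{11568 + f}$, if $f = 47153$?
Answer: $\sqrt{58721} \approx 242.32$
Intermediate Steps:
$\sqrt{11568 + f} = \sqrt{11568 + 47153} = \sqrt{58721}$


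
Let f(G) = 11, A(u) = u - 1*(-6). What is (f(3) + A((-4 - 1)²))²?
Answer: 1764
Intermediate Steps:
A(u) = 6 + u (A(u) = u + 6 = 6 + u)
(f(3) + A((-4 - 1)²))² = (11 + (6 + (-4 - 1)²))² = (11 + (6 + (-5)²))² = (11 + (6 + 25))² = (11 + 31)² = 42² = 1764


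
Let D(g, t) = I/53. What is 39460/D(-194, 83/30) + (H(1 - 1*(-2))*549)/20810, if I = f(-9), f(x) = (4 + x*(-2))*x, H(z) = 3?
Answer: -21760645847/2060190 ≈ -10562.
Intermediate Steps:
f(x) = x*(4 - 2*x) (f(x) = (4 - 2*x)*x = x*(4 - 2*x))
I = -198 (I = 2*(-9)*(2 - 1*(-9)) = 2*(-9)*(2 + 9) = 2*(-9)*11 = -198)
D(g, t) = -198/53
39460/D(-194, 83/30) + (H(1 - 1*(-2))*549)/20810 = 39460/(-198/53) + (3*549)/20810 = 39460*(-53/198) + 1647*(1/20810) = -1045690/99 + 1647/20810 = -21760645847/2060190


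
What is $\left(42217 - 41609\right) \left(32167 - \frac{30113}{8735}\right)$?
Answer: $\frac{170816768256}{8735} \approx 1.9555 \cdot 10^{7}$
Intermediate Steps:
$\left(42217 - 41609\right) \left(32167 - \frac{30113}{8735}\right) = 608 \left(32167 - \frac{30113}{8735}\right) = 608 \cdot \frac{280948632}{8735} = \frac{170816768256}{8735}$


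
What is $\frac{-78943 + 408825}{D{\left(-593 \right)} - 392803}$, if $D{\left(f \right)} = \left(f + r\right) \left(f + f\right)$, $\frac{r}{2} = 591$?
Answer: $- \frac{329882}{1091357} \approx -0.30227$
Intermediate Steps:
$r = 1182$ ($r = 2 \cdot 591 = 1182$)
$D{\left(f \right)} = 2 f \left(1182 + f\right)$ ($D{\left(f \right)} = \left(f + 1182\right) \left(f + f\right) = \left(1182 + f\right) 2 f = 2 f \left(1182 + f\right)$)
$\frac{-78943 + 408825}{D{\left(-593 \right)} - 392803} = \frac{-78943 + 408825}{2 \left(-593\right) \left(1182 - 593\right) - 392803} = \frac{329882}{2 \left(-593\right) 589 - 392803} = \frac{329882}{-698554 - 392803} = \frac{329882}{-1091357} = 329882 \left(- \frac{1}{1091357}\right) = - \frac{329882}{1091357}$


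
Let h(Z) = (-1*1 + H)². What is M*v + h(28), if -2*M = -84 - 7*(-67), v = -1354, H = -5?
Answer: 260681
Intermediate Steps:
M = -385/2 (M = -(-84 - 7*(-67))/2 = -(-84 - 1*(-469))/2 = -(-84 + 469)/2 = -½*385 = -385/2 ≈ -192.50)
h(Z) = 36 (h(Z) = (-1*1 - 5)² = (-1 - 5)² = (-6)² = 36)
M*v + h(28) = -385/2*(-1354) + 36 = 260645 + 36 = 260681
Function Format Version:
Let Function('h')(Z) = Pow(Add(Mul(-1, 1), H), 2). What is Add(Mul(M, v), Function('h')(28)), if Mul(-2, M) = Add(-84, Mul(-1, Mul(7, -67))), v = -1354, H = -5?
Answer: 260681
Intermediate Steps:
M = Rational(-385, 2) (M = Mul(Rational(-1, 2), Add(-84, Mul(-1, Mul(7, -67)))) = Mul(Rational(-1, 2), Add(-84, Mul(-1, -469))) = Mul(Rational(-1, 2), Add(-84, 469)) = Mul(Rational(-1, 2), 385) = Rational(-385, 2) ≈ -192.50)
Function('h')(Z) = 36 (Function('h')(Z) = Pow(Add(Mul(-1, 1), -5), 2) = Pow(Add(-1, -5), 2) = Pow(-6, 2) = 36)
Add(Mul(M, v), Function('h')(28)) = Add(Mul(Rational(-385, 2), -1354), 36) = Add(260645, 36) = 260681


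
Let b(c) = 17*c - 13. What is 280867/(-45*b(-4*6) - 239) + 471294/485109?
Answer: 16118570563/1008272106 ≈ 15.986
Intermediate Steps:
b(c) = -13 + 17*c
280867/(-45*b(-4*6) - 239) + 471294/485109 = 280867/(-45*(-13 + 17*(-4*6)) - 239) + 471294/485109 = 280867/(-45*(-13 + 17*(-24)) - 239) + 471294*(1/485109) = 280867/(-45*(-13 - 408) - 239) + 52366/53901 = 280867/(-45*(-421) - 239) + 52366/53901 = 280867/(18945 - 239) + 52366/53901 = 280867/18706 + 52366/53901 = 16118570563/1008272106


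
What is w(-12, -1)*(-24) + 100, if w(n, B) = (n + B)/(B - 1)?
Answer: -56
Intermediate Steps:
w(n, B) = (B + n)/(-1 + B)
w(-12, -1)*(-24) + 100 = ((-1 - 12)/(-1 - 1))*(-24) + 100 = (-13/(-2))*(-24) + 100 = -1/2*(-13)*(-24) + 100 = (13/2)*(-24) + 100 = -156 + 100 = -56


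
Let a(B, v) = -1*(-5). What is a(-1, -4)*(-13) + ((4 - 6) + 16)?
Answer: -51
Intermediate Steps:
a(B, v) = 5
a(-1, -4)*(-13) + ((4 - 6) + 16) = 5*(-13) + ((4 - 6) + 16) = -65 + (-2 + 16) = -65 + 14 = -51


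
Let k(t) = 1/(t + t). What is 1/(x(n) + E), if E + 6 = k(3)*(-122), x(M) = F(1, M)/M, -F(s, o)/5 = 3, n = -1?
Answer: -3/34 ≈ -0.088235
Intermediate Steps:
k(t) = 1/(2*t)
F(s, o) = -15 (F(s, o) = -5*3 = -15)
x(M) = -15/M
E = -79/3 (E = -6 + ((½)/3)*(-122) = -6 + ((½)*(⅓))*(-122) = -6 + (⅙)*(-122) = -6 - 61/3 = -79/3 ≈ -26.333)
1/(x(n) + E) = 1/(-15/(-1) - 79/3) = 1/(-15*(-1) - 79/3) = 1/(15 - 79/3) = 1/(-34/3) = -3/34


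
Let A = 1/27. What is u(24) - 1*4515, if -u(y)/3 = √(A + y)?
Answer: -4515 - √1947/3 ≈ -4529.7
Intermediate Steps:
A = 1/27 ≈ 0.037037
u(y) = -3*√(1/27 + y)
u(24) - 1*4515 = -√(3 + 81*24)/3 - 1*4515 = -√(3 + 1944)/3 - 4515 = -√1947/3 - 4515 = -4515 - √1947/3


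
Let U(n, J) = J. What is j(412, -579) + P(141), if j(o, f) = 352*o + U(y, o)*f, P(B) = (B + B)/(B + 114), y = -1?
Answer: -7949446/85 ≈ -93523.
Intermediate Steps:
P(B) = 2*B/(114 + B) (P(B) = (2*B)/(114 + B) = 2*B/(114 + B))
j(o, f) = 352*o + f*o (j(o, f) = 352*o + o*f = 352*o + f*o)
j(412, -579) + P(141) = 412*(352 - 579) + 2*141/(114 + 141) = 412*(-227) + 2*141/255 = -93524 + 2*141*(1/255) = -93524 + 94/85 = -7949446/85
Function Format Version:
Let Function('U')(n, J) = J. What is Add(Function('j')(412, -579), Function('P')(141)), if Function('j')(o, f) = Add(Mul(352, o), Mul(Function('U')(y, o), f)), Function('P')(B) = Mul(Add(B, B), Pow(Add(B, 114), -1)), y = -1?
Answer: Rational(-7949446, 85) ≈ -93523.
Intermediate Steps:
Function('P')(B) = Mul(2, B, Pow(Add(114, B), -1)) (Function('P')(B) = Mul(Mul(2, B), Pow(Add(114, B), -1)) = Mul(2, B, Pow(Add(114, B), -1)))
Function('j')(o, f) = Add(Mul(352, o), Mul(f, o)) (Function('j')(o, f) = Add(Mul(352, o), Mul(o, f)) = Add(Mul(352, o), Mul(f, o)))
Add(Function('j')(412, -579), Function('P')(141)) = Add(Mul(412, Add(352, -579)), Mul(2, 141, Pow(Add(114, 141), -1))) = Add(Mul(412, -227), Mul(2, 141, Pow(255, -1))) = Add(-93524, Mul(2, 141, Rational(1, 255))) = Add(-93524, Rational(94, 85)) = Rational(-7949446, 85)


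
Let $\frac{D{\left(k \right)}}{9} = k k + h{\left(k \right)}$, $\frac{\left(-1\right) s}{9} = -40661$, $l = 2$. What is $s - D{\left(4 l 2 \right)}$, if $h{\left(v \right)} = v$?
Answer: $363501$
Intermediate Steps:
$s = 365949$ ($s = \left(-9\right) \left(-40661\right) = 365949$)
$D{\left(k \right)} = 9 k + 9 k^{2}$ ($D{\left(k \right)} = 9 \left(k k + k\right) = 9 \left(k^{2} + k\right) = 9 \left(k + k^{2}\right) = 9 k + 9 k^{2}$)
$s - D{\left(4 l 2 \right)} = 365949 - 9 \cdot 4 \cdot 2 \cdot 2 \left(1 + 4 \cdot 2 \cdot 2\right) = 365949 - 9 \cdot 8 \cdot 2 \left(1 + 8 \cdot 2\right) = 365949 - 9 \cdot 16 \left(1 + 16\right) = 365949 - 9 \cdot 16 \cdot 17 = 365949 - 2448 = 363501$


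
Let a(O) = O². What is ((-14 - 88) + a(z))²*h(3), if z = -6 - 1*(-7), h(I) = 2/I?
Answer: 20402/3 ≈ 6800.7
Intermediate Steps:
z = 1 (z = -6 + 7 = 1)
((-14 - 88) + a(z))²*h(3) = ((-14 - 88) + 1²)²*(2/3) = (-102 + 1)²*(2*(⅓)) = (-101)²*(⅔) = 10201*(⅔) = 20402/3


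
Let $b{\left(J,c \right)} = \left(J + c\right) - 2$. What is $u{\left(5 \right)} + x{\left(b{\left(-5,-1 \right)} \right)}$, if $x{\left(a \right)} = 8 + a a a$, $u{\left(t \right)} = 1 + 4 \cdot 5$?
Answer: $-483$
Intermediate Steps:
$b{\left(J,c \right)} = -2 + J + c$
$u{\left(t \right)} = 21$ ($u{\left(t \right)} = 1 + 20 = 21$)
$x{\left(a \right)} = 8 + a^{3}$ ($x{\left(a \right)} = 8 + a^{2} a = 8 + a^{3}$)
$u{\left(5 \right)} + x{\left(b{\left(-5,-1 \right)} \right)} = 21 + \left(8 + \left(-2 - 5 - 1\right)^{3}\right) = 21 + \left(8 + \left(-8\right)^{3}\right) = 21 + \left(8 - 512\right) = 21 - 504 = -483$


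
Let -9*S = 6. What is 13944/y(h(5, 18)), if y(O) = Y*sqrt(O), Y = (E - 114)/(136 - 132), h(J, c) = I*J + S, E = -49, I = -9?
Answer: 55776*I*sqrt(411)/22331 ≈ 50.636*I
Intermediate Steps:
S = -2/3 (S = -1/9*6 = -2/3 ≈ -0.66667)
h(J, c) = -2/3 - 9*J (h(J, c) = -9*J - 2/3 = -2/3 - 9*J)
Y = -163/4 (Y = (-49 - 114)/(136 - 132) = -163/4 ≈ -40.750)
y(O) = -163*sqrt(O)/4
13944/y(h(5, 18)) = 13944/((-163*sqrt(-2/3 - 9*5)/4)) = 13944/((-163*sqrt(-2/3 - 45)/4)) = 13944/((-163*I*sqrt(411)/12)) = 13944*(4*I*sqrt(411)/22331) = 55776*I*sqrt(411)/22331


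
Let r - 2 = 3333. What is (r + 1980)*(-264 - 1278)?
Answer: -8195730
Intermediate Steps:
r = 3335 (r = 2 + 3333 = 3335)
(r + 1980)*(-264 - 1278) = (3335 + 1980)*(-264 - 1278) = 5315*(-1542) = -8195730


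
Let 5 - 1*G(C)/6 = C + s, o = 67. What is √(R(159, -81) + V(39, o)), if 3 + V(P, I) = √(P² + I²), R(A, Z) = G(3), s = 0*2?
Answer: √(9 + √6010) ≈ 9.3018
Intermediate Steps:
s = 0
G(C) = 30 - 6*C (G(C) = 30 - 6*(C + 0) = 30 - 6*C)
R(A, Z) = 12 (R(A, Z) = 30 - 6*3 = 30 - 18 = 12)
V(P, I) = -3 + √(I² + P²) (V(P, I) = -3 + √(P² + I²) = -3 + √(I² + P²))
√(R(159, -81) + V(39, o)) = √(12 + (-3 + √(67² + 39²))) = √(12 + (-3 + √(4489 + 1521))) = √(12 + (-3 + √6010)) = √(9 + √6010)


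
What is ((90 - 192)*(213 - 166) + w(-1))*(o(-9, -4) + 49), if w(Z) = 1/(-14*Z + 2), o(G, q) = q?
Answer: -3451635/16 ≈ -2.1573e+5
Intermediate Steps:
w(Z) = 1/(2 - 14*Z)
((90 - 192)*(213 - 166) + w(-1))*(o(-9, -4) + 49) = ((90 - 192)*(213 - 166) - 1/(-2 + 14*(-1)))*(-4 + 49) = (-102*47 - 1/(-2 - 14))*45 = (-4794 - 1/(-16))*45 = (-4794 - 1*(-1/16))*45 = (-4794 + 1/16)*45 = -76703/16*45 = -3451635/16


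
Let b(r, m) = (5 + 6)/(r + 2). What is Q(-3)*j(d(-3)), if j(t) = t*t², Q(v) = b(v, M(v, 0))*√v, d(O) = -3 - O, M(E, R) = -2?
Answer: 0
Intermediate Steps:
b(r, m) = 11/(2 + r)
Q(v) = 11*√v/(2 + v) (Q(v) = (11/(2 + v))*√v = 11*√v/(2 + v))
j(t) = t³
Q(-3)*j(d(-3)) = (11*√(-3)/(2 - 3))*(-3 - 1*(-3))³ = (11*(I*√3)/(-1))*(-3 + 3)³ = (11*(I*√3)*(-1))*0³ = -11*I*√3*0 = 0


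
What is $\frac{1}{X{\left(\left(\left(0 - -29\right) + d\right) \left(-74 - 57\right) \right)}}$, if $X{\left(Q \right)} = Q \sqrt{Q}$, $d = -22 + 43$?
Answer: $\frac{i \sqrt{262}}{8580500} \approx 1.8864 \cdot 10^{-6} i$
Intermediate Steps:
$d = 21$
$X{\left(Q \right)} = Q^{\frac{3}{2}}$
$\frac{1}{X{\left(\left(\left(0 - -29\right) + d\right) \left(-74 - 57\right) \right)}} = \frac{1}{\left(\left(\left(0 - -29\right) + 21\right) \left(-74 - 57\right)\right)^{\frac{3}{2}}} = \frac{1}{\left(\left(\left(0 + 29\right) + 21\right) \left(-131\right)\right)^{\frac{3}{2}}} = \frac{1}{\left(\left(29 + 21\right) \left(-131\right)\right)^{\frac{3}{2}}} = \frac{1}{\left(50 \left(-131\right)\right)^{\frac{3}{2}}} = \frac{1}{\left(-6550\right)^{\frac{3}{2}}} = \frac{1}{\left(-32750\right) i \sqrt{262}} = \frac{i \sqrt{262}}{8580500}$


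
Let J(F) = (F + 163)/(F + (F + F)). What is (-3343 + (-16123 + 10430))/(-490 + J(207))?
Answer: 1402839/75980 ≈ 18.463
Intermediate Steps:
J(F) = (163 + F)/(3*F) (J(F) = (163 + F)/(F + 2*F) = (163 + F)/((3*F)) = (163 + F)*(1/(3*F)) = (163 + F)/(3*F))
(-3343 + (-16123 + 10430))/(-490 + J(207)) = (-3343 + (-16123 + 10430))/(-490 + (1/3)*(163 + 207)/207) = (-3343 - 5693)/(-490 + (1/3)*(1/207)*370) = -9036/(-490 + 370/621) = -9036/(-303920/621) = -9036*(-621/303920) = 1402839/75980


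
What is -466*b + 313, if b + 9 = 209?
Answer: -92887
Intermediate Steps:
b = 200 (b = -9 + 209 = 200)
-466*b + 313 = -466*200 + 313 = -93200 + 313 = -92887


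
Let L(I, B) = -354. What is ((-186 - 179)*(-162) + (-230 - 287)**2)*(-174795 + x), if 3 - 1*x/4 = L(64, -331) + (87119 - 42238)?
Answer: -115190327329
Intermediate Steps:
x = -178096 (x = 12 - 4*(-354 + (87119 - 42238)) = 12 - 4*(-354 + 44881) = 12 - 4*44527 = 12 - 178108 = -178096)
((-186 - 179)*(-162) + (-230 - 287)**2)*(-174795 + x) = ((-186 - 179)*(-162) + (-230 - 287)**2)*(-174795 - 178096) = (-365*(-162) + (-517)**2)*(-352891) = (59130 + 267289)*(-352891) = 326419*(-352891) = -115190327329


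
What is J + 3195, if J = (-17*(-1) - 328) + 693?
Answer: 3577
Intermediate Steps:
J = 382 (J = (17 - 328) + 693 = -311 + 693 = 382)
J + 3195 = 382 + 3195 = 3577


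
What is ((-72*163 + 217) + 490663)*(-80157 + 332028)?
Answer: 120682478424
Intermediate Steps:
((-72*163 + 217) + 490663)*(-80157 + 332028) = ((-11736 + 217) + 490663)*251871 = (-11519 + 490663)*251871 = 479144*251871 = 120682478424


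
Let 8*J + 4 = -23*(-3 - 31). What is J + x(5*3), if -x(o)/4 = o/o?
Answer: 373/4 ≈ 93.250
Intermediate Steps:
x(o) = -4 (x(o) = -4*o/o = -4*1 = -4)
J = 389/4 (J = -1/2 + (-23*(-3 - 31))/8 = -1/2 + (-23*(-34))/8 = -1/2 + (1/8)*782 = -1/2 + 391/4 = 389/4 ≈ 97.250)
J + x(5*3) = 389/4 - 4 = 373/4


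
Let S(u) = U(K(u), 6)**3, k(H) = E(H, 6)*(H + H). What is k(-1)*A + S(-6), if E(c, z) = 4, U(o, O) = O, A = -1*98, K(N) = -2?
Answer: 1000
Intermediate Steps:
A = -98
k(H) = 8*H (k(H) = 4*(H + H) = 4*(2*H) = 8*H)
S(u) = 216 (S(u) = 6**3 = 216)
k(-1)*A + S(-6) = (8*(-1))*(-98) + 216 = -8*(-98) + 216 = 784 + 216 = 1000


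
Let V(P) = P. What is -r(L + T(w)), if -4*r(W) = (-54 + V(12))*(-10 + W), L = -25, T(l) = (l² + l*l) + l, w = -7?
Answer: -588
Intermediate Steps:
T(l) = l + 2*l² (T(l) = (l² + l²) + l = 2*l² + l = l + 2*l²)
r(W) = -105 + 21*W/2 (r(W) = -(-54 + 12)*(-10 + W)/4 = -(-21)*(-10 + W)/2 = -(420 - 42*W)/4 = -105 + 21*W/2)
-r(L + T(w)) = -(-105 + 21*(-25 - 7*(1 + 2*(-7)))/2) = -(-105 + 21*(-25 - 7*(1 - 14))/2) = -(-105 + 21*(-25 - 7*(-13))/2) = -(-105 + 21*(-25 + 91)/2) = -(-105 + (21/2)*66) = -(-105 + 693) = -1*588 = -588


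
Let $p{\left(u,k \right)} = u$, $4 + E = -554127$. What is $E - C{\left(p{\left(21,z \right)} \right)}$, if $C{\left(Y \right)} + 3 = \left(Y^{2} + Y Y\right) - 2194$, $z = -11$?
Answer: $-552816$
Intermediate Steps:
$E = -554131$ ($E = -4 - 554127 = -554131$)
$C{\left(Y \right)} = -2197 + 2 Y^{2}$ ($C{\left(Y \right)} = -3 - \left(2194 - Y^{2} - Y Y\right) = -3 + \left(\left(Y^{2} + Y^{2}\right) - 2194\right) = -3 + \left(2 Y^{2} - 2194\right) = -3 + \left(-2194 + 2 Y^{2}\right) = -2197 + 2 Y^{2}$)
$E - C{\left(p{\left(21,z \right)} \right)} = -554131 - \left(-2197 + 2 \cdot 21^{2}\right) = -554131 - \left(-2197 + 2 \cdot 441\right) = -554131 - \left(-2197 + 882\right) = -554131 - -1315 = -554131 + 1315 = -552816$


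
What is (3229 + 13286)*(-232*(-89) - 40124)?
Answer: -321646140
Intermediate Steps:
(3229 + 13286)*(-232*(-89) - 40124) = 16515*(20648 - 40124) = 16515*(-19476) = -321646140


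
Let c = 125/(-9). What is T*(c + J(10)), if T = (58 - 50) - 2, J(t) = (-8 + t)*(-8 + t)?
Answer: -178/3 ≈ -59.333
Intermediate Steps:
J(t) = (-8 + t)**2
c = -125/9 (c = 125*(-1/9) = -125/9 ≈ -13.889)
T = 6 (T = 8 - 2 = 6)
T*(c + J(10)) = 6*(-125/9 + (-8 + 10)**2) = 6*(-125/9 + 2**2) = 6*(-125/9 + 4) = 6*(-89/9) = -178/3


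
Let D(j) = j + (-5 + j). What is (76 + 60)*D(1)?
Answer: -408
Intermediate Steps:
D(j) = -5 + 2*j
(76 + 60)*D(1) = (76 + 60)*(-5 + 2*1) = 136*(-5 + 2) = 136*(-3) = -408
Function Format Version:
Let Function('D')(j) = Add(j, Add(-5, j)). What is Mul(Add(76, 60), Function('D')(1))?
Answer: -408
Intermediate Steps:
Function('D')(j) = Add(-5, Mul(2, j))
Mul(Add(76, 60), Function('D')(1)) = Mul(Add(76, 60), Add(-5, Mul(2, 1))) = Mul(136, Add(-5, 2)) = Mul(136, -3) = -408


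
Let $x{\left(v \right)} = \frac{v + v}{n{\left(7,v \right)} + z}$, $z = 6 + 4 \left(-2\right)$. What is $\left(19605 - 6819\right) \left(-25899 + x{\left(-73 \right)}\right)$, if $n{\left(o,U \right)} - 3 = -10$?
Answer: $- \frac{992811590}{3} \approx -3.3094 \cdot 10^{8}$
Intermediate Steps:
$n{\left(o,U \right)} = -7$ ($n{\left(o,U \right)} = 3 - 10 = -7$)
$z = -2$ ($z = 6 - 8 = -2$)
$x{\left(v \right)} = - \frac{2 v}{9}$ ($x{\left(v \right)} = \frac{v + v}{-7 - 2} = \frac{2 v}{-9} = 2 v \left(- \frac{1}{9}\right) = - \frac{2 v}{9}$)
$\left(19605 - 6819\right) \left(-25899 + x{\left(-73 \right)}\right) = \left(19605 - 6819\right) \left(-25899 - - \frac{146}{9}\right) = 12786 \left(-25899 + \frac{146}{9}\right) = 12786 \left(- \frac{232945}{9}\right) = - \frac{992811590}{3}$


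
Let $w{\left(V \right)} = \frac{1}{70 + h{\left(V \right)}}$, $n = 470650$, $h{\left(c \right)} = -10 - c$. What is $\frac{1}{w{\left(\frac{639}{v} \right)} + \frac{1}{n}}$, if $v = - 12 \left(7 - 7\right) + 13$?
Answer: $\frac{66361650}{6118591} \approx 10.846$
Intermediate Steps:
$v = 13$ ($v = \left(-12\right) 0 + 13 = 0 + 13 = 13$)
$w{\left(V \right)} = \frac{1}{60 - V}$ ($w{\left(V \right)} = \frac{1}{70 - \left(10 + V\right)} = \frac{1}{60 - V}$)
$\frac{1}{w{\left(\frac{639}{v} \right)} + \frac{1}{n}} = \frac{1}{- \frac{1}{-60 + \frac{639}{13}} + \frac{1}{470650}} = \frac{1}{- \frac{1}{- \frac{141}{13}} + \frac{1}{470650}} = \frac{1}{\left(-1\right) \left(- \frac{13}{141}\right) + \frac{1}{470650}} = \frac{1}{\frac{13}{141} + \frac{1}{470650}} = \frac{1}{\frac{6118591}{66361650}} = \frac{66361650}{6118591}$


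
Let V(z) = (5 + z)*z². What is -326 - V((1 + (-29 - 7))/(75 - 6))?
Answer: -107473684/328509 ≈ -327.16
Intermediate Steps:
V(z) = z²*(5 + z)
-326 - V((1 + (-29 - 7))/(75 - 6)) = -326 - ((1 + (-29 - 7))/(75 - 6))²*(5 + (1 + (-29 - 7))/(75 - 6)) = -326 - ((1 - 36)/69)²*(5 + (1 - 36)/69) = -326 - (-35*1/69)²*(5 - 35*1/69) = -326 - (-35/69)²*(5 - 35/69) = -326 - 1225*310/(4761*69) = -326 - 1*379750/328509 = -326 - 379750/328509 = -107473684/328509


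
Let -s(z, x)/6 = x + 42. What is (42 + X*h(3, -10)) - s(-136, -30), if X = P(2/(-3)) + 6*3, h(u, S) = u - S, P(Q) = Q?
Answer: 1018/3 ≈ 339.33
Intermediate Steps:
s(z, x) = -252 - 6*x (s(z, x) = -6*(x + 42) = -6*(42 + x) = -252 - 6*x)
X = 52/3 (X = 2/(-3) + 6*3 = 2*(-⅓) + 18 = -⅔ + 18 = 52/3 ≈ 17.333)
(42 + X*h(3, -10)) - s(-136, -30) = (42 + 52*(3 - 1*(-10))/3) - (-252 - 6*(-30)) = (42 + 52*(3 + 10)/3) - (-252 + 180) = (42 + (52/3)*13) - 1*(-72) = (42 + 676/3) + 72 = 802/3 + 72 = 1018/3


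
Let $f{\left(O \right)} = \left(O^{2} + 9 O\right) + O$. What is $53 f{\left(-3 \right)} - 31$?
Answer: $-1144$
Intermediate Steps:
$f{\left(O \right)} = O^{2} + 10 O$
$53 f{\left(-3 \right)} - 31 = 53 \left(- 3 \left(10 - 3\right)\right) - 31 = 53 \left(\left(-3\right) 7\right) - 31 = 53 \left(-21\right) - 31 = -1113 - 31 = -1144$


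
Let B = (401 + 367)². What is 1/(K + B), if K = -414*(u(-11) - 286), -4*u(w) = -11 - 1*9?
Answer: 1/706158 ≈ 1.4161e-6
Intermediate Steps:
u(w) = 5 (u(w) = -(-11 - 1*9)/4 = -(-11 - 9)/4 = -¼*(-20) = 5)
K = 116334 (K = -414*(5 - 286) = -414*(-281) = 116334)
B = 589824 (B = 768² = 589824)
1/(K + B) = 1/(116334 + 589824) = 1/706158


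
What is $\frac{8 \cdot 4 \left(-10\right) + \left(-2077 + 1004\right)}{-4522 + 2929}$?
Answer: $\frac{1393}{1593} \approx 0.87445$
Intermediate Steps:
$\frac{8 \cdot 4 \left(-10\right) + \left(-2077 + 1004\right)}{-4522 + 2929} = \frac{32 \left(-10\right) - 1073}{-1593} = \left(-320 - 1073\right) \left(- \frac{1}{1593}\right) = \left(-1393\right) \left(- \frac{1}{1593}\right) = \frac{1393}{1593}$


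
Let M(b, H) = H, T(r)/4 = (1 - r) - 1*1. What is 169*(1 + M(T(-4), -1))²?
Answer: 0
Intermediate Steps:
T(r) = -4*r (T(r) = 4*((1 - r) - 1*1) = 4*((1 - r) - 1) = 4*(-r) = -4*r)
169*(1 + M(T(-4), -1))² = 169*(1 - 1)² = 169*0² = 169*0 = 0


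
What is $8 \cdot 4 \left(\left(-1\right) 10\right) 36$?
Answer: $-11520$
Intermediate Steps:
$8 \cdot 4 \left(\left(-1\right) 10\right) 36 = 32 \left(-10\right) 36 = \left(-320\right) 36 = -11520$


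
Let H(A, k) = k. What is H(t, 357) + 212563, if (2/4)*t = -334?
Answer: 212920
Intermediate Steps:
t = -668 (t = 2*(-334) = -668)
H(t, 357) + 212563 = 357 + 212563 = 212920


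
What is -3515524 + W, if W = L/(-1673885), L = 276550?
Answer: -1176916633458/334777 ≈ -3.5155e+6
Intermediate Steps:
W = -55310/334777 (W = 276550/(-1673885) = 276550*(-1/1673885) = -55310/334777 ≈ -0.16521)
-3515524 + W = -3515524 - 55310/334777 = -1176916633458/334777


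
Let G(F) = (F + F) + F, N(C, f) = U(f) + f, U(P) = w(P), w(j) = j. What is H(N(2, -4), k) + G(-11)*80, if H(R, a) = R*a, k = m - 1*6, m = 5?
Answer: -2632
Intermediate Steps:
U(P) = P
N(C, f) = 2*f (N(C, f) = f + f = 2*f)
k = -1 (k = 5 - 1*6 = 5 - 6 = -1)
G(F) = 3*F (G(F) = 2*F + F = 3*F)
H(N(2, -4), k) + G(-11)*80 = (2*(-4))*(-1) + (3*(-11))*80 = -8*(-1) - 33*80 = 8 - 2640 = -2632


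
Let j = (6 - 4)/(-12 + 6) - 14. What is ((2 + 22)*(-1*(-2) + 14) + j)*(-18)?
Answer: -6654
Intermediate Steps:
j = -43/3 (j = 2/(-6) - 14 = 2*(-⅙) - 14 = -⅓ - 14 = -43/3 ≈ -14.333)
((2 + 22)*(-1*(-2) + 14) + j)*(-18) = ((2 + 22)*(-1*(-2) + 14) - 43/3)*(-18) = (24*(2 + 14) - 43/3)*(-18) = (24*16 - 43/3)*(-18) = (384 - 43/3)*(-18) = (1109/3)*(-18) = -6654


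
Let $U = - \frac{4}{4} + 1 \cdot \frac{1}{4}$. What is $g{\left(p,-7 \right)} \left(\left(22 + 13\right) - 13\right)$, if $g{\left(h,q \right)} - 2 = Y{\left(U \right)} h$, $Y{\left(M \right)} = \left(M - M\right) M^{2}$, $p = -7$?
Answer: $44$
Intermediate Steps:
$U = - \frac{3}{4}$ ($U = \left(-4\right) \frac{1}{4} + 1 \cdot \frac{1}{4} = -1 + \frac{1}{4} = - \frac{3}{4} \approx -0.75$)
$Y{\left(M \right)} = 0$ ($Y{\left(M \right)} = 0 M^{2} = 0$)
$g{\left(h,q \right)} = 2$ ($g{\left(h,q \right)} = 2 + 0 h = 2 + 0 = 2$)
$g{\left(p,-7 \right)} \left(\left(22 + 13\right) - 13\right) = 2 \left(\left(22 + 13\right) - 13\right) = 2 \left(35 - 13\right) = 2 \cdot 22 = 44$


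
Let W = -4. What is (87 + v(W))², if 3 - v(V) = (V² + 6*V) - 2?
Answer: 10000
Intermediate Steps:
v(V) = 5 - V² - 6*V (v(V) = 3 - ((V² + 6*V) - 2) = 3 - (-2 + V² + 6*V) = 3 + (2 - V² - 6*V) = 5 - V² - 6*V)
(87 + v(W))² = (87 + (5 - 1*(-4)² - 6*(-4)))² = (87 + (5 - 1*16 + 24))² = (87 + (5 - 16 + 24))² = (87 + 13)² = 100² = 10000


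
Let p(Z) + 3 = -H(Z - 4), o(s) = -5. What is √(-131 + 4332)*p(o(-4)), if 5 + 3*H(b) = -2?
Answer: -2*√4201/3 ≈ -43.210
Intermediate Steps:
H(b) = -7/3 (H(b) = -5/3 + (⅓)*(-2) = -5/3 - ⅔ = -7/3)
p(Z) = -⅔ (p(Z) = -3 - 1*(-7/3) = -3 + 7/3 = -⅔)
√(-131 + 4332)*p(o(-4)) = √(-131 + 4332)*(-⅔) = √4201*(-⅔) = -2*√4201/3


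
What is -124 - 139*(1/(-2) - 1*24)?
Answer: 6563/2 ≈ 3281.5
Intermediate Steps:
-124 - 139*(1/(-2) - 1*24) = -124 - 139*(-1/2 - 24) = -124 - 139*(-49/2) = -124 + 6811/2 = 6563/2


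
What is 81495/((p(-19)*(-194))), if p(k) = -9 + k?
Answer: 81495/5432 ≈ 15.003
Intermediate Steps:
81495/((p(-19)*(-194))) = 81495/(((-9 - 19)*(-194))) = 81495/((-28*(-194))) = 81495/5432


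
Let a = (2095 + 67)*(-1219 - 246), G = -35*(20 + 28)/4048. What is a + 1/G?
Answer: -332569903/105 ≈ -3.1673e+6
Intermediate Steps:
G = -105/253 (G = -35*48*(1/4048) = -1680*1/4048 = -105/253 ≈ -0.41502)
a = -3167330 (a = 2162*(-1465) = -3167330)
a + 1/G = -3167330 + 1/(-105/253) = -3167330 - 253/105 = -332569903/105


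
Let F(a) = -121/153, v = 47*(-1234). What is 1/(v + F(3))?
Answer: -153/8873815 ≈ -1.7242e-5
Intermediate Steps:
v = -57998
F(a) = -121/153 (F(a) = -121*1/153 = -121/153)
1/(v + F(3)) = 1/(-57998 - 121/153) = 1/(-8873815/153) = -153/8873815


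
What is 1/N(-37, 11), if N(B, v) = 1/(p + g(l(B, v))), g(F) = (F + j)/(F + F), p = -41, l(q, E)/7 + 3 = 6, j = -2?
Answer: -1703/42 ≈ -40.548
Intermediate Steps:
l(q, E) = 21 (l(q, E) = -21 + 7*6 = -21 + 42 = 21)
g(F) = (-2 + F)/(2*F) (g(F) = (F - 2)/(F + F) = (-2 + F)/((2*F)) = (-2 + F)*(1/(2*F)) = (-2 + F)/(2*F))
N(B, v) = -42/1703 (N(B, v) = 1/(-41 + (1/2)*(-2 + 21)/21) = 1/(-41 + (1/2)*(1/21)*19) = 1/(-41 + 19/42) = 1/(-1703/42) = -42/1703)
1/N(-37, 11) = 1/(-42/1703) = -1703/42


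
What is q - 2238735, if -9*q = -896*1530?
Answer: -2086415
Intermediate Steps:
q = 152320 (q = -(-896)*1530/9 = -⅑*(-1370880) = 152320)
q - 2238735 = 152320 - 2238735 = -2086415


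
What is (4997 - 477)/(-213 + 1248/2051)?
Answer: -16408/771 ≈ -21.281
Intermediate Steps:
(4997 - 477)/(-213 + 1248/2051) = 4520/(-213 + 1248*(1/2051)) = 4520/(-213 + 1248/2051) = 4520/(-435615/2051) = 4520*(-2051/435615) = -16408/771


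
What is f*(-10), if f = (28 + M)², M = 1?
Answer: -8410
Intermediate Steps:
f = 841 (f = (28 + 1)² = 29² = 841)
f*(-10) = 841*(-10) = -8410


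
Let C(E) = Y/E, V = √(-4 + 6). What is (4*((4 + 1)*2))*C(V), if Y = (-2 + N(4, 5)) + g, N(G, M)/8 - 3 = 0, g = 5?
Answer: 540*√2 ≈ 763.68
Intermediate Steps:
N(G, M) = 24 (N(G, M) = 24 + 8*0 = 24 + 0 = 24)
Y = 27 (Y = (-2 + 24) + 5 = 22 + 5 = 27)
V = √2 ≈ 1.4142
C(E) = 27/E
(4*((4 + 1)*2))*C(V) = (4*((4 + 1)*2))*(27/(√2)) = (4*(5*2))*(27*(√2/2)) = (4*10)*(27*√2/2) = 40*(27*√2/2) = 540*√2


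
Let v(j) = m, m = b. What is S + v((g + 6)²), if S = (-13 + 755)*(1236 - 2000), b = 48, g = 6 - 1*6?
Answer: -566840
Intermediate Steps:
g = 0 (g = 6 - 6 = 0)
m = 48
S = -566888 (S = 742*(-764) = -566888)
v(j) = 48
S + v((g + 6)²) = -566888 + 48 = -566840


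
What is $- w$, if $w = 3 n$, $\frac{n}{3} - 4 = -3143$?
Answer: $28251$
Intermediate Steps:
$n = -9417$ ($n = 12 + 3 \left(-3143\right) = 12 - 9429 = -9417$)
$w = -28251$ ($w = 3 \left(-9417\right) = -28251$)
$- w = \left(-1\right) \left(-28251\right) = 28251$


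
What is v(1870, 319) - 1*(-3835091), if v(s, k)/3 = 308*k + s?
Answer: 4135457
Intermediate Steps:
v(s, k) = 3*s + 924*k (v(s, k) = 3*(308*k + s) = 3*(s + 308*k) = 3*s + 924*k)
v(1870, 319) - 1*(-3835091) = (3*1870 + 924*319) - 1*(-3835091) = (5610 + 294756) + 3835091 = 300366 + 3835091 = 4135457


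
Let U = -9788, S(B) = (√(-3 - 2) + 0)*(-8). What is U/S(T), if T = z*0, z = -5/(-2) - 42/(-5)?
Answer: -2447*I*√5/10 ≈ -547.17*I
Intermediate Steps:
z = 109/10 (z = -5*(-½) - 42*(-⅕) = 5/2 + 42/5 = 109/10 ≈ 10.900)
T = 0 (T = (109/10)*0 = 0)
S(B) = -8*I*√5 (S(B) = (√(-5) + 0)*(-8) = (I*√5 + 0)*(-8) = (I*√5)*(-8) = -8*I*√5)
U/S(T) = -9788*I*√5/40 = -2447*I*√5/10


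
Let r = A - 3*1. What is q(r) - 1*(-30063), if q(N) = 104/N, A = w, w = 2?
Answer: 29959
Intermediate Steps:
A = 2
r = -1 (r = 2 - 3*1 = 2 - 3 = -1)
q(r) - 1*(-30063) = 104/(-1) - 1*(-30063) = 104*(-1) + 30063 = -104 + 30063 = 29959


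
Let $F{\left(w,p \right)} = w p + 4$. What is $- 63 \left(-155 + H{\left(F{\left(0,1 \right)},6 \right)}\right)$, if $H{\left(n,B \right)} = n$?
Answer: $9513$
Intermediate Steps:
$F{\left(w,p \right)} = 4 + p w$ ($F{\left(w,p \right)} = p w + 4 = 4 + p w$)
$- 63 \left(-155 + H{\left(F{\left(0,1 \right)},6 \right)}\right) = - 63 \left(-155 + \left(4 + 1 \cdot 0\right)\right) = - 63 \left(-155 + \left(4 + 0\right)\right) = - 63 \left(-155 + 4\right) = \left(-63\right) \left(-151\right) = 9513$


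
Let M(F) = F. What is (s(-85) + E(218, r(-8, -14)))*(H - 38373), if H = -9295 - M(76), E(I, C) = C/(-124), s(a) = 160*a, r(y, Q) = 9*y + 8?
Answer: 20128106496/31 ≈ 6.4929e+8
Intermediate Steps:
r(y, Q) = 8 + 9*y
E(I, C) = -C/124 (E(I, C) = C*(-1/124) = -C/124)
H = -9371 (H = -9295 - 1*76 = -9295 - 76 = -9371)
(s(-85) + E(218, r(-8, -14)))*(H - 38373) = (160*(-85) - (8 + 9*(-8))/124)*(-9371 - 38373) = (-13600 - (8 - 72)/124)*(-47744) = (-13600 - 1/124*(-64))*(-47744) = (-13600 + 16/31)*(-47744) = -421584/31*(-47744) = 20128106496/31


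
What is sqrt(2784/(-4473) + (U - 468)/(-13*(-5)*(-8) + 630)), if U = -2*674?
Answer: 2*I*sqrt(28801550085)/82005 ≈ 4.139*I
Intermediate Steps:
U = -1348
sqrt(2784/(-4473) + (U - 468)/(-13*(-5)*(-8) + 630)) = sqrt(2784/(-4473) + (-1348 - 468)/(-13*(-5)*(-8) + 630)) = sqrt(2784*(-1/4473) - 1816/(65*(-8) + 630)) = sqrt(-928/1491 - 1816/(-520 + 630)) = sqrt(-928/1491 - 1816/110) = sqrt(-928/1491 - 1816*1/110) = sqrt(-928/1491 - 908/55) = sqrt(-1404868/82005) = 2*I*sqrt(28801550085)/82005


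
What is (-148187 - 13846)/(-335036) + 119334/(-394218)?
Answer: 3982523195/22012870308 ≈ 0.18092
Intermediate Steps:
(-148187 - 13846)/(-335036) + 119334/(-394218) = -162033*(-1/335036) + 119334*(-1/394218) = 162033/335036 - 19889/65703 = 3982523195/22012870308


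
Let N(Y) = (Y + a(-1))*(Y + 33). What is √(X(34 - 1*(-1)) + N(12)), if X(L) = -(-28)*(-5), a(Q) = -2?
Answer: √310 ≈ 17.607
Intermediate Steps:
N(Y) = (-2 + Y)*(33 + Y) (N(Y) = (Y - 2)*(Y + 33) = (-2 + Y)*(33 + Y))
X(L) = -140 (X(L) = -7*20 = -140)
√(X(34 - 1*(-1)) + N(12)) = √(-140 + (-66 + 12² + 31*12)) = √(-140 + (-66 + 144 + 372)) = √(-140 + 450) = √310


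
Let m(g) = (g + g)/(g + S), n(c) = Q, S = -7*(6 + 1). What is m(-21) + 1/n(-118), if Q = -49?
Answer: 142/245 ≈ 0.57959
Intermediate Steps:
S = -49 (S = -7*7 = -49)
n(c) = -49
m(g) = 2*g/(-49 + g) (m(g) = (g + g)/(g - 49) = (2*g)/(-49 + g) = 2*g/(-49 + g))
m(-21) + 1/n(-118) = 2*(-21)/(-49 - 21) + 1/(-49) = 2*(-21)/(-70) - 1/49 = 2*(-21)*(-1/70) - 1/49 = ⅗ - 1/49 = 142/245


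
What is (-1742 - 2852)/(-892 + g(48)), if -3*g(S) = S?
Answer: 2297/454 ≈ 5.0595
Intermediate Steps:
g(S) = -S/3
(-1742 - 2852)/(-892 + g(48)) = (-1742 - 2852)/(-892 - 1/3*48) = -4594/(-892 - 16) = -4594/(-908) = -4594*(-1/908) = 2297/454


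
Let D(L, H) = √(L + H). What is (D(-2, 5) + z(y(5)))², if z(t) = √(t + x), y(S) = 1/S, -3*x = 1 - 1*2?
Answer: 53/15 + 4*√10/5 ≈ 6.0632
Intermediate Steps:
D(L, H) = √(H + L)
x = ⅓ (x = -(1 - 1*2)/3 = -(1 - 2)/3 = -⅓*(-1) = ⅓ ≈ 0.33333)
z(t) = √(⅓ + t) (z(t) = √(t + ⅓) = √(⅓ + t))
(D(-2, 5) + z(y(5)))² = (√(5 - 2) + √(3 + 9/5)/3)² = (√3 + √(3 + 9*(⅕))/3)² = (√3 + √(3 + 9/5)/3)² = (√3 + √(24/5)/3)² = (√3 + (2*√30/5)/3)² = (√3 + 2*√30/15)²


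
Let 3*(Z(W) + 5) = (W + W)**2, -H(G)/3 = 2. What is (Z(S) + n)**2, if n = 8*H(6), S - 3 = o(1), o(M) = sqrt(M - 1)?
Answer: 1681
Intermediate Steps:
H(G) = -6 (H(G) = -3*2 = -6)
o(M) = sqrt(-1 + M)
S = 3 (S = 3 + sqrt(-1 + 1) = 3 + sqrt(0) = 3 + 0 = 3)
n = -48 (n = 8*(-6) = -48)
Z(W) = -5 + 4*W**2/3 (Z(W) = -5 + (W + W)**2/3 = -5 + (2*W)**2/3 = -5 + (4*W**2)/3 = -5 + 4*W**2/3)
(Z(S) + n)**2 = ((-5 + (4/3)*3**2) - 48)**2 = ((-5 + (4/3)*9) - 48)**2 = ((-5 + 12) - 48)**2 = (7 - 48)**2 = (-41)**2 = 1681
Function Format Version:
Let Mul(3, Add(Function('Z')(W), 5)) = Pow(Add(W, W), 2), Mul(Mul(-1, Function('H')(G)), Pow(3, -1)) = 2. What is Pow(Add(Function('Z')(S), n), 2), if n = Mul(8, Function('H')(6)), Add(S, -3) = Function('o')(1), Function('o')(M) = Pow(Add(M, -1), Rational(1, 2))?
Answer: 1681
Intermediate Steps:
Function('H')(G) = -6 (Function('H')(G) = Mul(-3, 2) = -6)
Function('o')(M) = Pow(Add(-1, M), Rational(1, 2))
S = 3 (S = Add(3, Pow(Add(-1, 1), Rational(1, 2))) = Add(3, Pow(0, Rational(1, 2))) = Add(3, 0) = 3)
n = -48 (n = Mul(8, -6) = -48)
Function('Z')(W) = Add(-5, Mul(Rational(4, 3), Pow(W, 2))) (Function('Z')(W) = Add(-5, Mul(Rational(1, 3), Pow(Add(W, W), 2))) = Add(-5, Mul(Rational(1, 3), Pow(Mul(2, W), 2))) = Add(-5, Mul(Rational(1, 3), Mul(4, Pow(W, 2)))) = Add(-5, Mul(Rational(4, 3), Pow(W, 2))))
Pow(Add(Function('Z')(S), n), 2) = Pow(Add(Add(-5, Mul(Rational(4, 3), Pow(3, 2))), -48), 2) = Pow(Add(Add(-5, Mul(Rational(4, 3), 9)), -48), 2) = Pow(Add(Add(-5, 12), -48), 2) = Pow(Add(7, -48), 2) = Pow(-41, 2) = 1681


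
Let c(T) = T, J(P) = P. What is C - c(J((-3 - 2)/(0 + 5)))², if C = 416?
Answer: 415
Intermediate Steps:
C - c(J((-3 - 2)/(0 + 5)))² = 416 - ((-3 - 2)/(0 + 5))² = 416 - (-5/5)² = 416 - (-5*⅕)² = 416 - 1*(-1)² = 416 - 1*1 = 416 - 1 = 415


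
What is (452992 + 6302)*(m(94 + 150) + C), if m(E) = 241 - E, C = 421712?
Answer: 193688413446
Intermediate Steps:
(452992 + 6302)*(m(94 + 150) + C) = (452992 + 6302)*((241 - (94 + 150)) + 421712) = 459294*((241 - 1*244) + 421712) = 459294*((241 - 244) + 421712) = 459294*(-3 + 421712) = 459294*421709 = 193688413446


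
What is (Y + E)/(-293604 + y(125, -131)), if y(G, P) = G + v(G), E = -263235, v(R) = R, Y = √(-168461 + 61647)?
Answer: 263235/293354 - I*√106814/293354 ≈ 0.89733 - 0.0011141*I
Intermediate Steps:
Y = I*√106814 (Y = √(-106814) = I*√106814 ≈ 326.82*I)
y(G, P) = 2*G (y(G, P) = G + G = 2*G)
(Y + E)/(-293604 + y(125, -131)) = (I*√106814 - 263235)/(-293604 + 2*125) = (-263235 + I*√106814)/(-293604 + 250) = (-263235 + I*√106814)/(-293354) = (-263235 + I*√106814)*(-1/293354) = 263235/293354 - I*√106814/293354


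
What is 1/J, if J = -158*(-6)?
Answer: 1/948 ≈ 0.0010549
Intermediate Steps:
J = 948
1/J = 1/948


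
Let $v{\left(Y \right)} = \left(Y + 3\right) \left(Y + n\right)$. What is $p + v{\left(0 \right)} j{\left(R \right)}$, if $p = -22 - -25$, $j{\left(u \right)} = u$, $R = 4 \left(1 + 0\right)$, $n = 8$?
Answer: $99$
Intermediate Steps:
$R = 4$ ($R = 4 \cdot 1 = 4$)
$v{\left(Y \right)} = \left(3 + Y\right) \left(8 + Y\right)$ ($v{\left(Y \right)} = \left(Y + 3\right) \left(Y + 8\right) = \left(3 + Y\right) \left(8 + Y\right)$)
$p = 3$ ($p = -22 + 25 = 3$)
$p + v{\left(0 \right)} j{\left(R \right)} = 3 + \left(24 + 0^{2} + 11 \cdot 0\right) 4 = 3 + \left(24 + 0 + 0\right) 4 = 3 + 24 \cdot 4 = 3 + 96 = 99$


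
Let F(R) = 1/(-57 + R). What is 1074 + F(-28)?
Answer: 91289/85 ≈ 1074.0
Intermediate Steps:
1074 + F(-28) = 1074 + 1/(-57 - 28) = 1074 + 1/(-85) = 1074 - 1/85 = 91289/85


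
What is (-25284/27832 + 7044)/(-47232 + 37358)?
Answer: -1000119/1402108 ≈ -0.71330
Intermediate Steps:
(-25284/27832 + 7044)/(-47232 + 37358) = (-25284*1/27832 + 7044)/(-9874) = (-129/142 + 7044)*(-1/9874) = (1000119/142)*(-1/9874) = -1000119/1402108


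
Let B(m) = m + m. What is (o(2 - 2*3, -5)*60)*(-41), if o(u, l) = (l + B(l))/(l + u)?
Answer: -4100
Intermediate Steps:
B(m) = 2*m
o(u, l) = 3*l/(l + u) (o(u, l) = (l + 2*l)/(l + u) = (3*l)/(l + u) = 3*l/(l + u))
(o(2 - 2*3, -5)*60)*(-41) = ((3*(-5)/(-5 + (2 - 2*3)))*60)*(-41) = ((3*(-5)/(-5 + (2 - 6)))*60)*(-41) = ((3*(-5)/(-5 - 4))*60)*(-41) = ((3*(-5)/(-9))*60)*(-41) = ((3*(-5)*(-1/9))*60)*(-41) = ((5/3)*60)*(-41) = 100*(-41) = -4100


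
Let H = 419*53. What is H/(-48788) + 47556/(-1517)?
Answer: -2353850147/74011396 ≈ -31.804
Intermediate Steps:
H = 22207
H/(-48788) + 47556/(-1517) = 22207/(-48788) + 47556/(-1517) = 22207*(-1/48788) + 47556*(-1/1517) = -22207/48788 - 47556/1517 = -2353850147/74011396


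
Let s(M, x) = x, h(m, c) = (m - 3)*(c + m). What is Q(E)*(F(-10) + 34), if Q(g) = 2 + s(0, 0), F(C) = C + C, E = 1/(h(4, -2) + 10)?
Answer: 28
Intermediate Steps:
h(m, c) = (-3 + m)*(c + m)
E = 1/12 (E = 1/((4**2 - 3*(-2) - 3*4 - 2*4) + 10) = 1/((16 + 6 - 12 - 8) + 10) = 1/(2 + 10) = 1/12 ≈ 0.083333)
F(C) = 2*C
Q(g) = 2 (Q(g) = 2 + 0 = 2)
Q(E)*(F(-10) + 34) = 2*(2*(-10) + 34) = 2*(-20 + 34) = 2*14 = 28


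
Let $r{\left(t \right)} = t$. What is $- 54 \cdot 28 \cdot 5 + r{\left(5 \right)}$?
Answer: $-7555$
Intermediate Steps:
$- 54 \cdot 28 \cdot 5 + r{\left(5 \right)} = - 54 \cdot 28 \cdot 5 + 5 = \left(-54\right) 140 + 5 = -7560 + 5 = -7555$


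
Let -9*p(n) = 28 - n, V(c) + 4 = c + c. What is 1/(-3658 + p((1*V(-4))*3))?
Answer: -9/32986 ≈ -0.00027284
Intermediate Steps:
V(c) = -4 + 2*c (V(c) = -4 + (c + c) = -4 + 2*c)
p(n) = -28/9 + n/9 (p(n) = -(28 - n)/9 = -28/9 + n/9)
1/(-3658 + p((1*V(-4))*3)) = 1/(-3658 + (-28/9 + ((1*(-4 + 2*(-4)))*3)/9)) = 1/(-3658 + (-28/9 + ((1*(-4 - 8))*3)/9)) = 1/(-3658 + (-28/9 + ((1*(-12))*3)/9)) = 1/(-3658 + (-28/9 + (-12*3)/9)) = 1/(-3658 + (-28/9 + (⅑)*(-36))) = 1/(-3658 + (-28/9 - 4)) = 1/(-3658 - 64/9) = 1/(-32986/9) = -9/32986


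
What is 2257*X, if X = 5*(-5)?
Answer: -56425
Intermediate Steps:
X = -25
2257*X = 2257*(-25) = -56425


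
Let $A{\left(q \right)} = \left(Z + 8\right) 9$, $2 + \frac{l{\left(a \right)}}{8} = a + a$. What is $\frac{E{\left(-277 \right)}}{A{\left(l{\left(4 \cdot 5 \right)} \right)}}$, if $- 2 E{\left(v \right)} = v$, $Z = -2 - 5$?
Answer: $\frac{277}{18} \approx 15.389$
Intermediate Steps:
$Z = -7$ ($Z = -2 - 5 = -7$)
$E{\left(v \right)} = - \frac{v}{2}$
$l{\left(a \right)} = -16 + 16 a$ ($l{\left(a \right)} = -16 + 8 \left(a + a\right) = -16 + 8 \cdot 2 a = -16 + 16 a$)
$A{\left(q \right)} = 9$ ($A{\left(q \right)} = \left(-7 + 8\right) 9 = 1 \cdot 9 = 9$)
$\frac{E{\left(-277 \right)}}{A{\left(l{\left(4 \cdot 5 \right)} \right)}} = \frac{\left(- \frac{1}{2}\right) \left(-277\right)}{9} = \frac{277}{2} \cdot \frac{1}{9} = \frac{277}{18}$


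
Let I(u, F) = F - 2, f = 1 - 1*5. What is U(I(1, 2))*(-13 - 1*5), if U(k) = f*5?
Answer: 360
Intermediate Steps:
f = -4 (f = 1 - 5 = -4)
I(u, F) = -2 + F
U(k) = -20 (U(k) = -4*5 = -20)
U(I(1, 2))*(-13 - 1*5) = -20*(-13 - 1*5) = -20*(-13 - 5) = -20*(-18) = 360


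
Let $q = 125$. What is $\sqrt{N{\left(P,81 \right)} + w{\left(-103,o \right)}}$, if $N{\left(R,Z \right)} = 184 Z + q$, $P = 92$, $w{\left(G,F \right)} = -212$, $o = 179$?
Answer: $\sqrt{14817} \approx 121.73$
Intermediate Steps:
$N{\left(R,Z \right)} = 125 + 184 Z$ ($N{\left(R,Z \right)} = 184 Z + 125 = 125 + 184 Z$)
$\sqrt{N{\left(P,81 \right)} + w{\left(-103,o \right)}} = \sqrt{\left(125 + 184 \cdot 81\right) - 212} = \sqrt{\left(125 + 14904\right) - 212} = \sqrt{15029 - 212} = \sqrt{14817}$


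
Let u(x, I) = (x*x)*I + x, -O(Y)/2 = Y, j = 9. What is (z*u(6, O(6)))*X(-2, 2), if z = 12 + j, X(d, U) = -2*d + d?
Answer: -17892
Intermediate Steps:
X(d, U) = -d
O(Y) = -2*Y
u(x, I) = x + I*x² (u(x, I) = x²*I + x = I*x² + x = x + I*x²)
z = 21 (z = 12 + 9 = 21)
(z*u(6, O(6)))*X(-2, 2) = (21*(6*(1 - 2*6*6)))*(-1*(-2)) = (21*(6*(1 - 12*6)))*2 = (21*(6*(1 - 72)))*2 = (21*(6*(-71)))*2 = (21*(-426))*2 = -8946*2 = -17892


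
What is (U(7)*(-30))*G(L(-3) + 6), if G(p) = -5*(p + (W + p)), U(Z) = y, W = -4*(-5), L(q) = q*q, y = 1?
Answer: 7500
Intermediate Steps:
L(q) = q²
W = 20
U(Z) = 1
G(p) = -100 - 10*p (G(p) = -5*(p + (20 + p)) = -5*(20 + 2*p) = -100 - 10*p)
(U(7)*(-30))*G(L(-3) + 6) = (1*(-30))*(-100 - 10*((-3)² + 6)) = -30*(-100 - 10*(9 + 6)) = -30*(-100 - 10*15) = -30*(-100 - 150) = -30*(-250) = 7500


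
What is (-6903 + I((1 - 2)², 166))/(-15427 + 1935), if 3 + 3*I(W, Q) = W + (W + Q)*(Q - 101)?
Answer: 2464/10119 ≈ 0.24350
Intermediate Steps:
I(W, Q) = -1 + W/3 + (-101 + Q)*(Q + W)/3 (I(W, Q) = -1 + (W + (W + Q)*(Q - 101))/3 = -1 + (W + (Q + W)*(-101 + Q))/3 = -1 + (W + (-101 + Q)*(Q + W))/3 = -1 + (W/3 + (-101 + Q)*(Q + W)/3) = -1 + W/3 + (-101 + Q)*(Q + W)/3)
(-6903 + I((1 - 2)², 166))/(-15427 + 1935) = (-6903 + (-1 - 101/3*166 - 100*(1 - 2)²/3 + (⅓)*166² + (⅓)*166*(1 - 2)²))/(-15427 + 1935) = (-6903 + (-1 - 16766/3 - 100/3*(-1)² + (⅓)*27556 + (⅓)*166*(-1)²))/(-13492) = (-6903 + (-1 - 16766/3 - 100/3*1 + 27556/3 + (⅓)*166*1))*(-1/13492) = (-6903 + (-1 - 16766/3 - 100/3 + 27556/3 + 166/3))*(-1/13492) = (-6903 + 10853/3)*(-1/13492) = -9856/3*(-1/13492) = 2464/10119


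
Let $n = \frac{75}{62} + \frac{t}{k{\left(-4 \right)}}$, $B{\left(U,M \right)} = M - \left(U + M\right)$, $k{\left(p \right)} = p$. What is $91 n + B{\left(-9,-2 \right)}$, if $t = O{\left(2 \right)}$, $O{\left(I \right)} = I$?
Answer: $\frac{2281}{31} \approx 73.581$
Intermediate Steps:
$B{\left(U,M \right)} = - U$ ($B{\left(U,M \right)} = M - \left(M + U\right) = - U$)
$t = 2$
$n = \frac{22}{31}$ ($n = \frac{75}{62} + \frac{2}{-4} = 75 \cdot \frac{1}{62} + 2 \left(- \frac{1}{4}\right) = \frac{75}{62} - \frac{1}{2} = \frac{22}{31} \approx 0.70968$)
$91 n + B{\left(-9,-2 \right)} = 91 \cdot \frac{22}{31} - -9 = \frac{2002}{31} + 9 = \frac{2281}{31}$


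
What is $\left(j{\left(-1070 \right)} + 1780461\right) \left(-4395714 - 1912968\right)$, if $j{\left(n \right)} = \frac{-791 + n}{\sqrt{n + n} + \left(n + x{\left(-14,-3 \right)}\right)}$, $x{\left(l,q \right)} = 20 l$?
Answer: $- \frac{1024751666404320399}{91232} - \frac{5870228601 i \sqrt{535}}{456160} \approx -1.1232 \cdot 10^{13} - 2.9766 \cdot 10^{5} i$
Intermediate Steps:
$j{\left(n \right)} = \frac{-791 + n}{-280 + n + \sqrt{2} \sqrt{n}}$ ($j{\left(n \right)} = \frac{-791 + n}{\sqrt{n + n} + \left(n + 20 \left(-14\right)\right)} = \frac{-791 + n}{\sqrt{2 n} + \left(n - 280\right)} = \frac{-791 + n}{\sqrt{2} \sqrt{n} + \left(-280 + n\right)} = \frac{-791 + n}{-280 + n + \sqrt{2} \sqrt{n}}$)
$\left(j{\left(-1070 \right)} + 1780461\right) \left(-4395714 - 1912968\right) = \left(\frac{-791 - 1070}{-280 - 1070 + \sqrt{2} \sqrt{-1070}} + 1780461\right) \left(-4395714 - 1912968\right) = \left(\frac{1}{-280 - 1070 + \sqrt{2} i \sqrt{1070}} \left(-1861\right) + 1780461\right) \left(-6308682\right) = \left(\frac{1}{-280 - 1070 + 2 i \sqrt{535}} \left(-1861\right) + 1780461\right) \left(-6308682\right) = \left(\frac{1}{-1350 + 2 i \sqrt{535}} \left(-1861\right) + 1780461\right) \left(-6308682\right) = \left(- \frac{1861}{-1350 + 2 i \sqrt{535}} + 1780461\right) \left(-6308682\right) = \left(1780461 - \frac{1861}{-1350 + 2 i \sqrt{535}}\right) \left(-6308682\right) = -11232362262402 + \frac{11740457202}{-1350 + 2 i \sqrt{535}}$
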